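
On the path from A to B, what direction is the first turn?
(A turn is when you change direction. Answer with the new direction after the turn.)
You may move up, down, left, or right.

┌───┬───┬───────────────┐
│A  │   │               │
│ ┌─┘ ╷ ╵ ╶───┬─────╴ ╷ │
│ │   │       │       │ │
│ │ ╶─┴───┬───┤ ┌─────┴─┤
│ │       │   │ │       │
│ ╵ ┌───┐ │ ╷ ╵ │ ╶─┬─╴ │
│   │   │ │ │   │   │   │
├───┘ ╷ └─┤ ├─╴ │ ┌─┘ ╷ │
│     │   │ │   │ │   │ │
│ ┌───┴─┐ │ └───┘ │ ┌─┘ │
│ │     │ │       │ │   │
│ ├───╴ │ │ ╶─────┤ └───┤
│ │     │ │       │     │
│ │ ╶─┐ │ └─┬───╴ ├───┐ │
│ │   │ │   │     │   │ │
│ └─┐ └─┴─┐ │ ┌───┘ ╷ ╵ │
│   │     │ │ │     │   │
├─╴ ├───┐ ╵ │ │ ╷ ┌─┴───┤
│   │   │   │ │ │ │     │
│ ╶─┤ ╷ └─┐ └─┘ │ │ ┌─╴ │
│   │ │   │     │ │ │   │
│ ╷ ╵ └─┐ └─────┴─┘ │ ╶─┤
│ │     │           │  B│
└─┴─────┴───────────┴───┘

Directions: down, down, down, right, up, up, right, up, right, down, right, up, right, right, right, right, right, right, down, left, left, left, down, down, left, up, left, down, down, down, right, right, right, up, up, up, right, right, right, down, left, down, left, down, down, right, right, down, down, left, up, left, down, left, left, down, down, left, left, up, up, up, left, up, up, up, left, up, left, down, left, left, down, down, down, down, right, down, left, down, right, down, right, up, up, right, down, right, down, right, right, right, right, right, up, up, right, right, down, left, down, right
First turn direction: right

Solution:

┌───┬───┬───────────────┐
│A  │↱ ↓│↱ → → → → → ↓  │
│ ┌─┘ ╷ ╵ ╶───┬─────╴ ╷ │
│↓│↱ ↑│↳ ↑    │↓ ← ← ↲│ │
│ │ ╶─┴───┬───┤ ┌─────┴─┤
│↓│↑      │↓ ↰│↓│↱ → → ↓│
│ ╵ ┌───┐ │ ╷ ╵ │ ╶─┬─╴ │
│↳ ↑│↓ ↰│ │↓│↑ ↲│↑  │↓ ↲│
├───┘ ╷ └─┤ ├─╴ │ ┌─┘ ╷ │
│↓ ← ↲│↑ ↰│↓│   │↑│↓ ↲│ │
│ ┌───┴─┐ │ └───┘ │ ┌─┘ │
│↓│     │↑│↳ → → ↑│↓│   │
│ ├───╴ │ │ ╶─────┤ └───┤
│↓│     │↑│       │↳ → ↓│
│ │ ╶─┐ │ └─┬───╴ ├───┐ │
│↓│   │ │↑ ↰│     │↓ ↰│↓│
│ └─┐ └─┴─┐ │ ┌───┘ ╷ ╵ │
│↳ ↓│     │↑│ │↓ ← ↲│↑ ↲│
├─╴ ├───┐ ╵ │ │ ╷ ┌─┴───┤
│↓ ↲│↱ ↓│  ↑│ │↓│ │↱ → ↓│
│ ╶─┤ ╷ └─┐ └─┘ │ │ ┌─╴ │
│↳ ↓│↑│↳ ↓│↑ ← ↲│ │↑│↓ ↲│
│ ╷ ╵ └─┐ └─────┴─┘ │ ╶─┤
│ │↳ ↑  │↳ → → → → ↑│↳ B│
└─┴─────┴───────────┴───┘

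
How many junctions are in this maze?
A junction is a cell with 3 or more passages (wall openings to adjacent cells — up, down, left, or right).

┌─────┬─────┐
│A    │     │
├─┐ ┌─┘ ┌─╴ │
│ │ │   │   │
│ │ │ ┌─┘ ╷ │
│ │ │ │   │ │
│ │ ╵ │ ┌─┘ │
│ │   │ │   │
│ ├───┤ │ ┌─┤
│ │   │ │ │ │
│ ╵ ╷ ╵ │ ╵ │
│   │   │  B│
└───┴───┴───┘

Checking each cell for number of passages:

Junctions found (3+ passages):
  (0, 1): 3 passages
  (1, 5): 3 passages
Total junctions: 2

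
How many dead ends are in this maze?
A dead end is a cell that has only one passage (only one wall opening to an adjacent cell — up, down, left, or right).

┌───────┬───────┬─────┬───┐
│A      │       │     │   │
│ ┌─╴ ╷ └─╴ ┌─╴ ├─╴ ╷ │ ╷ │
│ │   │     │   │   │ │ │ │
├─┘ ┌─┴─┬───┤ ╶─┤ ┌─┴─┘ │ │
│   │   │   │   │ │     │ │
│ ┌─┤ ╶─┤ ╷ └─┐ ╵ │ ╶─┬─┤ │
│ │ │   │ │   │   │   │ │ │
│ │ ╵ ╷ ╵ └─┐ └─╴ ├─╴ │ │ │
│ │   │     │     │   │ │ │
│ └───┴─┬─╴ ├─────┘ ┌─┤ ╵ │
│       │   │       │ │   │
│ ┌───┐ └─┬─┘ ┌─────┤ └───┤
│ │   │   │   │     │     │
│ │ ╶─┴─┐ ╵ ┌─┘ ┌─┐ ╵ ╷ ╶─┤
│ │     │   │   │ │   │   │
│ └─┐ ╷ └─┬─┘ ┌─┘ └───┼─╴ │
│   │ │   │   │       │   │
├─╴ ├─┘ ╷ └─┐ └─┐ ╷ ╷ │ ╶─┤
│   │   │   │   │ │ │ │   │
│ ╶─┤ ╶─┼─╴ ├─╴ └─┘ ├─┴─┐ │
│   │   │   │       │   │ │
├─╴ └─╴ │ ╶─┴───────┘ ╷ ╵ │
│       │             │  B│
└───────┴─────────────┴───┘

Checking each cell for number of passages:

Dead ends found at positions:
  (0, 4)
  (0, 8)
  (1, 0)
  (1, 10)
  (2, 3)
  (3, 1)
  (3, 11)
  (5, 4)
  (5, 10)
  (6, 2)
  (6, 12)
  (7, 8)
  (8, 2)
  (8, 5)
  (8, 7)
  (9, 8)
  (9, 10)
  (10, 6)
  (11, 0)
Total dead ends: 19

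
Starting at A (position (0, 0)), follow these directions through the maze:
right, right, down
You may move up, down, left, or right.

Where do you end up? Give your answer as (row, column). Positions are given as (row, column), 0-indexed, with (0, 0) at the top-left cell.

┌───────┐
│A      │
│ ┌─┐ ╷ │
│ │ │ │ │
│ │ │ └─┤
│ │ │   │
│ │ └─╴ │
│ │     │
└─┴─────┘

Following directions step by step:
Start: (0, 0)
  right: (0, 0) → (0, 1)
  right: (0, 1) → (0, 2)
  down: (0, 2) → (1, 2)
Final position: (1, 2)

Path taken:

┌───────┐
│A → ↓  │
│ ┌─┐ ╷ │
│ │ │B│ │
│ │ │ └─┤
│ │ │   │
│ │ └─╴ │
│ │     │
└─┴─────┘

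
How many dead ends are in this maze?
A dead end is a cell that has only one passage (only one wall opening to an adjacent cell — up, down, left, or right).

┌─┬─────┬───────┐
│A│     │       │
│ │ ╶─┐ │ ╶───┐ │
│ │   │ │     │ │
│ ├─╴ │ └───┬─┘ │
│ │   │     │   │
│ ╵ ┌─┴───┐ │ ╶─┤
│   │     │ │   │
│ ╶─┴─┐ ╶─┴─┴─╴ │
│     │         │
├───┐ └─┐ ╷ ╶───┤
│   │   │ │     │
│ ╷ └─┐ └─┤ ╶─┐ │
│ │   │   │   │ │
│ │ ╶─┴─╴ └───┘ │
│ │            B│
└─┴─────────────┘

Checking each cell for number of passages:

Dead ends found at positions:
  (0, 0)
  (1, 6)
  (3, 2)
  (3, 4)
  (3, 5)
  (5, 4)
  (6, 2)
  (6, 6)
  (7, 0)
Total dead ends: 9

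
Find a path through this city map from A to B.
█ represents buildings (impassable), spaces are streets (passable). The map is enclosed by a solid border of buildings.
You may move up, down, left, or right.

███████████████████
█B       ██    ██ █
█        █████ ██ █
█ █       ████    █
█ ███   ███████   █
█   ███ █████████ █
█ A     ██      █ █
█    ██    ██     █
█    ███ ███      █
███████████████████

Finding the shortest path from A to B:
Movement: cardinal only
Path length: 6 steps
Directions: up → left → up → up → up → up

Solution:

███████████████████
█B       ██    ██ █
█↑       █████ ██ █
█↑█       ████    █
█↑███   ███████   █
█↑↰ ███ █████████ █
█ A     ██      █ █
█    ██    ██     █
█    ███ ███      █
███████████████████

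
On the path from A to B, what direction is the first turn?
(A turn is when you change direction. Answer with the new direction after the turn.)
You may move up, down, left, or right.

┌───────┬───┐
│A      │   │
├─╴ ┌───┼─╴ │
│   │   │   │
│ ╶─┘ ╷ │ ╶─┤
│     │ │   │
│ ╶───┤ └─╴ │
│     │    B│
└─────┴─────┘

Directions: right, down, left, down, right, right, up, right, down, down, right, right
First turn direction: down

Solution:

┌───────┬───┐
│A ↓    │   │
├─╴ ┌───┼─╴ │
│↓ ↲│↱ ↓│   │
│ ╶─┘ ╷ │ ╶─┤
│↳ → ↑│↓│   │
│ ╶───┤ └─╴ │
│     │↳ → B│
└─────┴─────┘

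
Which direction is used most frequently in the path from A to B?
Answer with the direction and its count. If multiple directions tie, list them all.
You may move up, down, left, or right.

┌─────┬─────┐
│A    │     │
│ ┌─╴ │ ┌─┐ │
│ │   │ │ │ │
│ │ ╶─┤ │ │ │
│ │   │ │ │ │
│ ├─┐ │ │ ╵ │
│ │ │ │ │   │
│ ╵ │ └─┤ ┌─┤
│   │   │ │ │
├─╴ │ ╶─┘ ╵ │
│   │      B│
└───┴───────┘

Directions: right, right, down, left, down, right, down, down, down, right, right, right
Counts: {'right': 6, 'down': 5, 'left': 1}
Most common: right (6 times)

Solution:

┌─────┬─────┐
│A → ↓│     │
│ ┌─╴ │ ┌─┐ │
│ │↓ ↲│ │ │ │
│ │ ╶─┤ │ │ │
│ │↳ ↓│ │ │ │
│ ├─┐ │ │ ╵ │
│ │ │↓│ │   │
│ ╵ │ └─┤ ┌─┤
│   │↓  │ │ │
├─╴ │ ╶─┘ ╵ │
│   │↳ → → B│
└───┴───────┘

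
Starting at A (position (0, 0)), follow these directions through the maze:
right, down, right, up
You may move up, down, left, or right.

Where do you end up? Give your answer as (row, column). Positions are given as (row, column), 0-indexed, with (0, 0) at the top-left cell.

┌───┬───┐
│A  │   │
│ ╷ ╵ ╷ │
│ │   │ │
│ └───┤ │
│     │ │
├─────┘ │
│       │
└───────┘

Following directions step by step:
Start: (0, 0)
  right: (0, 0) → (0, 1)
  down: (0, 1) → (1, 1)
  right: (1, 1) → (1, 2)
  up: (1, 2) → (0, 2)
Final position: (0, 2)

Path taken:

┌───┬───┐
│A ↓│B  │
│ ╷ ╵ ╷ │
│ │↳ ↑│ │
│ └───┤ │
│     │ │
├─────┘ │
│       │
└───────┘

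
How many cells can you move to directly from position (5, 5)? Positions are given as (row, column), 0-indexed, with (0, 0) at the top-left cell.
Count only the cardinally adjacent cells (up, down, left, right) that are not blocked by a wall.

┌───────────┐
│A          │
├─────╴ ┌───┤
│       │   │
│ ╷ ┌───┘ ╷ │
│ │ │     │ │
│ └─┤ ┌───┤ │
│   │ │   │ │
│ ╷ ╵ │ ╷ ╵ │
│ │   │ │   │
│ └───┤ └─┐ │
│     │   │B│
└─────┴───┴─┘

Checking passable neighbors of (5, 5):
Neighbors: (4, 5)
Count: 1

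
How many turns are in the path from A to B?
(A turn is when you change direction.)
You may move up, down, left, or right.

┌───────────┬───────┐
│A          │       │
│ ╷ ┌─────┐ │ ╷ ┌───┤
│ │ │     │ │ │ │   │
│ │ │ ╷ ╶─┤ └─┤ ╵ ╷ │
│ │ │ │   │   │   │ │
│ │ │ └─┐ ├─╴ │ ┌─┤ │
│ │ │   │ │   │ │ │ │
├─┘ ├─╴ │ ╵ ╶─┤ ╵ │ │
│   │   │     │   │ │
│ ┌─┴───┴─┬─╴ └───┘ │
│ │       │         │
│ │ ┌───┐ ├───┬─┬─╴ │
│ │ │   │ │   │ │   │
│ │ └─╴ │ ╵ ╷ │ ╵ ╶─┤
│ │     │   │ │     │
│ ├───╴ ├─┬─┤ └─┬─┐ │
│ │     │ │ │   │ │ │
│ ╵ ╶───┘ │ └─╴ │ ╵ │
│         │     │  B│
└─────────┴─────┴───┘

Directions: right, right, right, right, right, down, down, right, down, left, down, right, down, right, right, right, down, left, down, right, down, down
Number of turns: 13

Solution:

┌───────────┬───────┐
│A → → → → ↓│       │
│ ╷ ┌─────┐ │ ╷ ┌───┤
│ │ │     │↓│ │ │   │
│ │ │ ╷ ╶─┤ └─┤ ╵ ╷ │
│ │ │ │   │↳ ↓│   │ │
│ │ │ └─┐ ├─╴ │ ┌─┤ │
│ │ │   │ │↓ ↲│ │ │ │
├─┘ ├─╴ │ ╵ ╶─┤ ╵ │ │
│   │   │  ↳ ↓│   │ │
│ ┌─┴───┴─┬─╴ └───┘ │
│ │       │  ↳ → → ↓│
│ │ ┌───┐ ├───┬─┬─╴ │
│ │ │   │ │   │ │↓ ↲│
│ │ └─╴ │ ╵ ╷ │ ╵ ╶─┤
│ │     │   │ │  ↳ ↓│
│ ├───╴ ├─┬─┤ └─┬─┐ │
│ │     │ │ │   │ │↓│
│ ╵ ╶───┘ │ └─╴ │ ╵ │
│         │     │  B│
└─────────┴─────┴───┘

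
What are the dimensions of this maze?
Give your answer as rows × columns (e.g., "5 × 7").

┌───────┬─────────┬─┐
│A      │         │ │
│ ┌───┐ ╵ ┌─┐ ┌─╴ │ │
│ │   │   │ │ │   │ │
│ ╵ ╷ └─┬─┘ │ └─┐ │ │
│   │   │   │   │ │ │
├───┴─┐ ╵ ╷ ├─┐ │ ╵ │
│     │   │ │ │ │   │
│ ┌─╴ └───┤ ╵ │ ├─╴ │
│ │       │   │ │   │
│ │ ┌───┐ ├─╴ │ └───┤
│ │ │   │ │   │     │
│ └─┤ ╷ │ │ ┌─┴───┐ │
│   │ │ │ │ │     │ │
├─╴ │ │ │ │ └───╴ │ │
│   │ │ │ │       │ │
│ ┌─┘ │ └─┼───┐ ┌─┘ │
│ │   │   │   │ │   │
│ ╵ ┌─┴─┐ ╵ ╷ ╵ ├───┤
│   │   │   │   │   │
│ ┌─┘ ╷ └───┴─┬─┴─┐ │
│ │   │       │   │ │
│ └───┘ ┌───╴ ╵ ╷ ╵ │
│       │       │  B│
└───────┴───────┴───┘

Counting the maze dimensions:
Rows (vertical): 12
Columns (horizontal): 10
Dimensions: 12 × 10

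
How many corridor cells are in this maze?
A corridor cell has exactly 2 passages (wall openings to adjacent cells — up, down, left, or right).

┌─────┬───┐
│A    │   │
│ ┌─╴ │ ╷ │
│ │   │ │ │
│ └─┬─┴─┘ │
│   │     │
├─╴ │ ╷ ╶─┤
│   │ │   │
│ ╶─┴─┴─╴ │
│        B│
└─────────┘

Counting cells with exactly 2 passages:
Total corridor cells: 21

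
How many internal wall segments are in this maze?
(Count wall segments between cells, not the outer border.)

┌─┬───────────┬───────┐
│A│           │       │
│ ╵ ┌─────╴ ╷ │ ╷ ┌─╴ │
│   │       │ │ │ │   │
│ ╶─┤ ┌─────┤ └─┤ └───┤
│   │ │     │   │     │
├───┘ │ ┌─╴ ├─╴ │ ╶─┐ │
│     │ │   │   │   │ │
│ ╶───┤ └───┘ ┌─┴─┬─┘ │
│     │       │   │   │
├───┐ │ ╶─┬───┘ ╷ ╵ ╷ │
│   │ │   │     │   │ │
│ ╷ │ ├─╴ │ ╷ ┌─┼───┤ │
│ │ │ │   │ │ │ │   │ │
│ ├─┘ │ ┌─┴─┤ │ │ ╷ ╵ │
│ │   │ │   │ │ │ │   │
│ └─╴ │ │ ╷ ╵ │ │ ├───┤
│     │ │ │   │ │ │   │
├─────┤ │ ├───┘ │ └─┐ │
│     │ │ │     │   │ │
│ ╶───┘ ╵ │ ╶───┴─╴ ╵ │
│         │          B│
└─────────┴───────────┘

Counting internal wall segments:
Total internal walls: 100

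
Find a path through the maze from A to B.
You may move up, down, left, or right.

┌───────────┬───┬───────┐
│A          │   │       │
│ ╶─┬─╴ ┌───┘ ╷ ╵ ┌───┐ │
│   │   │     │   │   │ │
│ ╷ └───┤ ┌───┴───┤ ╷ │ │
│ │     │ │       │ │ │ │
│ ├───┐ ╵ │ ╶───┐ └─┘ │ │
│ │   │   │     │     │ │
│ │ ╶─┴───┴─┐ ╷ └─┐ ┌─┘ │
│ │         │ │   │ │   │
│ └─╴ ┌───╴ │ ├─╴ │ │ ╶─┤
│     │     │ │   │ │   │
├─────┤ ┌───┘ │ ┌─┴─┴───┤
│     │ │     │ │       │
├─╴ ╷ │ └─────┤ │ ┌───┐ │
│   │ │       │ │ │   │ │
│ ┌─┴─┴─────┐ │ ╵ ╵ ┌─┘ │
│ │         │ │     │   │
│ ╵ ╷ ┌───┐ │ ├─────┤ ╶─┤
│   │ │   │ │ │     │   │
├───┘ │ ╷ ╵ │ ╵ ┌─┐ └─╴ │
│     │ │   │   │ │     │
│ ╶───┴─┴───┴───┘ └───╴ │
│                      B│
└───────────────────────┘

Finding the shortest path through the maze:
Path length: 30 steps
Directions: down → down → down → down → down → right → right → up → right → right → right → down → left → left → down → down → right → right → right → down → down → down → right → up → right → right → down → right → right → down

Solution:

┌───────────┬───┬───────┐
│A          │   │       │
│ ╶─┬─╴ ┌───┘ ╷ ╵ ┌───┐ │
│↓  │   │     │   │   │ │
│ ╷ └───┤ ┌───┴───┤ ╷ │ │
│↓│     │ │       │ │ │ │
│ ├───┐ ╵ │ ╶───┐ └─┘ │ │
│↓│   │   │     │     │ │
│ │ ╶─┴───┴─┐ ╷ └─┐ ┌─┘ │
│↓│  ↱ → → ↓│ │   │ │   │
│ └─╴ ┌───╴ │ ├─╴ │ │ ╶─┤
│↳ → ↑│↓ ← ↲│ │   │ │   │
├─────┤ ┌───┘ │ ┌─┴─┴───┤
│     │↓│     │ │       │
├─╴ ╷ │ └─────┤ │ ┌───┐ │
│   │ │↳ → → ↓│ │ │   │ │
│ ┌─┴─┴─────┐ │ ╵ ╵ ┌─┘ │
│ │         │↓│     │   │
│ ╵ ╷ ┌───┐ │ ├─────┤ ╶─┤
│   │ │   │ │↓│↱ → ↓│   │
├───┘ │ ╷ ╵ │ ╵ ┌─┐ └─╴ │
│     │ │   │↳ ↑│ │↳ → ↓│
│ ╶───┴─┴───┴───┘ └───╴ │
│                      B│
└───────────────────────┘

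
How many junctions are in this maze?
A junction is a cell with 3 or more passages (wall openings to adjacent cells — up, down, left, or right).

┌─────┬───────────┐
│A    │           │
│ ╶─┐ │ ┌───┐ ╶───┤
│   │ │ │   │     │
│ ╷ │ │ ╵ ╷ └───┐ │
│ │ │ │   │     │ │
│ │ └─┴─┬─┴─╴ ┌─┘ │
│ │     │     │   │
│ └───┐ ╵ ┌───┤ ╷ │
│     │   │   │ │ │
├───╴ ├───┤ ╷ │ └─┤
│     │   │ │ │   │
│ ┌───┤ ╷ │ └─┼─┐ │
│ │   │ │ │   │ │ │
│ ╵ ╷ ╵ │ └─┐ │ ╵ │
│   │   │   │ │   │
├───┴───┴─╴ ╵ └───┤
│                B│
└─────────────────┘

Checking each cell for number of passages:

Junctions found (3+ passages):
  (0, 6): 3 passages
  (1, 0): 3 passages
  (2, 6): 3 passages
  (3, 8): 3 passages
  (8, 5): 3 passages
  (8, 6): 3 passages
Total junctions: 6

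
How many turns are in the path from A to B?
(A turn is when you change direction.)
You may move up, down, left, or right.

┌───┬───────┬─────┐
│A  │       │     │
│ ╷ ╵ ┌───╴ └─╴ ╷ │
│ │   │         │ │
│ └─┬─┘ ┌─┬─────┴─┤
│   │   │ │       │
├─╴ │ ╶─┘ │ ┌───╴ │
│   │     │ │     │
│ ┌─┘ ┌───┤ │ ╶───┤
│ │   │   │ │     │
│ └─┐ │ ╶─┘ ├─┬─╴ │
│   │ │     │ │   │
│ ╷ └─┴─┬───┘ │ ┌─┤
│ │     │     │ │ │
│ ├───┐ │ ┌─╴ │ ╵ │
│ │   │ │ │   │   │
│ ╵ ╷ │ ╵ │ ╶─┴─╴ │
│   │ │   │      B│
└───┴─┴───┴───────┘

Directions: down, down, right, down, left, down, down, right, down, right, right, down, down, right, up, up, right, right, down, left, down, right, right, right
Number of turns: 15

Solution:

┌───┬───────┬─────┐
│A  │       │     │
│ ╷ ╵ ┌───╴ └─╴ ╷ │
│↓│   │         │ │
│ └─┬─┘ ┌─┬─────┴─┤
│↳ ↓│   │ │       │
├─╴ │ ╶─┘ │ ┌───╴ │
│↓ ↲│     │ │     │
│ ┌─┘ ┌───┤ │ ╶───┤
│↓│   │   │ │     │
│ └─┐ │ ╶─┘ ├─┬─╴ │
│↳ ↓│ │     │ │   │
│ ╷ └─┴─┬───┘ │ ┌─┤
│ │↳ → ↓│↱ → ↓│ │ │
│ ├───┐ │ ┌─╴ │ ╵ │
│ │   │↓│↑│↓ ↲│   │
│ ╵ ╷ │ ╵ │ ╶─┴─╴ │
│   │ │↳ ↑│↳ → → B│
└───┴─┴───┴───────┘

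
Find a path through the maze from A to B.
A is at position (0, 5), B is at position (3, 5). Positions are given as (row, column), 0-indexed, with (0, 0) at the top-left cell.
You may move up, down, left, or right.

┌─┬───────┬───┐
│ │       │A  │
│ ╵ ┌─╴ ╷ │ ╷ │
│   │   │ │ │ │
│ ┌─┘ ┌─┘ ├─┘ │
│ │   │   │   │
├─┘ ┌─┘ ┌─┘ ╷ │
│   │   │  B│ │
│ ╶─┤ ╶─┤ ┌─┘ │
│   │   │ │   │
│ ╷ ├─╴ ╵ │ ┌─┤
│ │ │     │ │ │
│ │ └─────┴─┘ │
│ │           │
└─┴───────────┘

Finding the shortest path from (0, 5) to (3, 5):
Path length: 5 steps
Directions: right → down → down → left → down

Solution:

┌─┬───────┬───┐
│ │       │A ↓│
│ ╵ ┌─╴ ╷ │ ╷ │
│   │   │ │ │↓│
│ ┌─┘ ┌─┘ ├─┘ │
│ │   │   │↓ ↲│
├─┘ ┌─┘ ┌─┘ ╷ │
│   │   │  B│ │
│ ╶─┤ ╶─┤ ┌─┘ │
│   │   │ │   │
│ ╷ ├─╴ ╵ │ ┌─┤
│ │ │     │ │ │
│ │ └─────┴─┘ │
│ │           │
└─┴───────────┘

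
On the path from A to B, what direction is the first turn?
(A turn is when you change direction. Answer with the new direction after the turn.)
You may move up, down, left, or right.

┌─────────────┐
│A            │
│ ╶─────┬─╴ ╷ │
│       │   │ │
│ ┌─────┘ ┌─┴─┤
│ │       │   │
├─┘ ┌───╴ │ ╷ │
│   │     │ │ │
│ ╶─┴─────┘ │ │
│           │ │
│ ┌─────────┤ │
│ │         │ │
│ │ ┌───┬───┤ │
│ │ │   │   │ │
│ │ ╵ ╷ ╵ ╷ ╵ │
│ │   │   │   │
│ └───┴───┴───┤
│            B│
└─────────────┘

Directions: right, right, right, right, right, down, left, down, left, left, left, down, left, down, down, down, down, down, right, right, right, right, right, right
First turn direction: down

Solution:

┌─────────────┐
│A → → → → ↓  │
│ ╶─────┬─╴ ╷ │
│       │↓ ↲│ │
│ ┌─────┘ ┌─┴─┤
│ │↓ ← ← ↲│   │
├─┘ ┌───╴ │ ╷ │
│↓ ↲│     │ │ │
│ ╶─┴─────┘ │ │
│↓          │ │
│ ┌─────────┤ │
│↓│         │ │
│ │ ┌───┬───┤ │
│↓│ │   │   │ │
│ │ ╵ ╷ ╵ ╷ ╵ │
│↓│   │   │   │
│ └───┴───┴───┤
│↳ → → → → → B│
└─────────────┘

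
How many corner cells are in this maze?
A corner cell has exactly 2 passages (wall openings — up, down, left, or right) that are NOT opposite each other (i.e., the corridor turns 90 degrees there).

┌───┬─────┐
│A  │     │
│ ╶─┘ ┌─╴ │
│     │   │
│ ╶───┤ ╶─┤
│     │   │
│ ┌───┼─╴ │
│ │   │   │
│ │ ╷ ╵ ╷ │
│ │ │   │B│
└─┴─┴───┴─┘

Counting corner cells (2 non-opposite passages):
Total corners: 13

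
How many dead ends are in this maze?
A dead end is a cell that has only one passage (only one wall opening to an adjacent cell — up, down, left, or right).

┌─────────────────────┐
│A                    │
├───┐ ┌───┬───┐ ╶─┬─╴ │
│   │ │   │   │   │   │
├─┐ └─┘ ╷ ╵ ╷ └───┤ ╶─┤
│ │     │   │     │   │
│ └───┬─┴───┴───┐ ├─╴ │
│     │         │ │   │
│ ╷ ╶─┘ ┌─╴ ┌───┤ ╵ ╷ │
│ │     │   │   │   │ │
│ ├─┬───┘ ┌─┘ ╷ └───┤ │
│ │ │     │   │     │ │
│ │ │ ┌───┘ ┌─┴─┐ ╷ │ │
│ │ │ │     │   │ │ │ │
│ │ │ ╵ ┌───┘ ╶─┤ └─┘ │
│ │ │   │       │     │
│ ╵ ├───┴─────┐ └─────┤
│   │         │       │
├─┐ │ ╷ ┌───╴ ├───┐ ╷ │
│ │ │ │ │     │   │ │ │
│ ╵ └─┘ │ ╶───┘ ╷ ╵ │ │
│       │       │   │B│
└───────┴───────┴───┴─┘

Checking each cell for number of passages:

Dead ends found at positions:
  (0, 0)
  (1, 0)
  (1, 2)
  (1, 8)
  (2, 0)
  (3, 2)
  (3, 7)
  (5, 1)
  (6, 7)
  (6, 9)
  (7, 4)
  (9, 0)
  (9, 2)
  (10, 10)
Total dead ends: 14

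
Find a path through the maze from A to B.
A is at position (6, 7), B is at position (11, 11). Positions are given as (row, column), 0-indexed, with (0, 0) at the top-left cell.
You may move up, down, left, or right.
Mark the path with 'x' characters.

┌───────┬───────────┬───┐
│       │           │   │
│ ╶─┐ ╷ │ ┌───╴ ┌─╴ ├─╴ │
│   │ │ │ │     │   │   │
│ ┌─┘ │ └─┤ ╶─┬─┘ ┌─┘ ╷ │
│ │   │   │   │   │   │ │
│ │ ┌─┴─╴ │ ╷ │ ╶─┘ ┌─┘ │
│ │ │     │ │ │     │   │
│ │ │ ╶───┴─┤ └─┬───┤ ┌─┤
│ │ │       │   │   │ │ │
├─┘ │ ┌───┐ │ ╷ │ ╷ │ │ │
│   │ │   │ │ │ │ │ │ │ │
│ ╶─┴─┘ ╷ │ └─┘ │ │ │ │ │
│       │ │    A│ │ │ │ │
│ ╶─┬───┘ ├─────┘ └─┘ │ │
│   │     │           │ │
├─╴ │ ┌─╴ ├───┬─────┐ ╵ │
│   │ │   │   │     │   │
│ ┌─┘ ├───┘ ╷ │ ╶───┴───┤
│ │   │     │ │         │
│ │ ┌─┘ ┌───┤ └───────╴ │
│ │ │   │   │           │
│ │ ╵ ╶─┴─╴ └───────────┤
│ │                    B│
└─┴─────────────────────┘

Finding the shortest path from (6, 7) to (11, 11):
Path length: 47 steps
Directions: left → left → up → up → left → left → left → up → right → right → up → left → up → up → left → down → down → left → down → down → down → left → down → right → right → right → up → right → down → down → left → left → down → down → left → down → down → right → right → right → right → right → right → right → right → right → right

Solution:

┌───────┬───────────┬───┐
│    x x│           │   │
│ ╶─┐ ╷ │ ┌───╴ ┌─╴ ├─╴ │
│   │x│x│ │     │   │   │
│ ┌─┘ │ └─┤ ╶─┬─┘ ┌─┘ ╷ │
│ │x x│x x│   │   │   │ │
│ │ ┌─┴─╴ │ ╷ │ ╶─┘ ┌─┘ │
│ │x│x x x│ │ │     │   │
│ │ │ ╶───┴─┤ └─┬───┤ ┌─┤
│ │x│x x x x│   │   │ │ │
├─┘ │ ┌───┐ │ ╷ │ ╷ │ │ │
│x x│ │x x│x│ │ │ │ │ │ │
│ ╶─┴─┘ ╷ │ └─┘ │ │ │ │ │
│x x x x│x│x x A│ │ │ │ │
│ ╶─┬───┘ ├─────┘ └─┘ │ │
│   │x x x│           │ │
├─╴ │ ┌─╴ ├───┬─────┐ ╵ │
│   │x│   │   │     │   │
│ ┌─┘ ├───┘ ╷ │ ╶───┴───┤
│ │x x│     │ │         │
│ │ ┌─┘ ┌───┤ └───────╴ │
│ │x│   │   │           │
│ │ ╵ ╶─┴─╴ └───────────┤
│ │x x x x x x x x x x B│
└─┴─────────────────────┘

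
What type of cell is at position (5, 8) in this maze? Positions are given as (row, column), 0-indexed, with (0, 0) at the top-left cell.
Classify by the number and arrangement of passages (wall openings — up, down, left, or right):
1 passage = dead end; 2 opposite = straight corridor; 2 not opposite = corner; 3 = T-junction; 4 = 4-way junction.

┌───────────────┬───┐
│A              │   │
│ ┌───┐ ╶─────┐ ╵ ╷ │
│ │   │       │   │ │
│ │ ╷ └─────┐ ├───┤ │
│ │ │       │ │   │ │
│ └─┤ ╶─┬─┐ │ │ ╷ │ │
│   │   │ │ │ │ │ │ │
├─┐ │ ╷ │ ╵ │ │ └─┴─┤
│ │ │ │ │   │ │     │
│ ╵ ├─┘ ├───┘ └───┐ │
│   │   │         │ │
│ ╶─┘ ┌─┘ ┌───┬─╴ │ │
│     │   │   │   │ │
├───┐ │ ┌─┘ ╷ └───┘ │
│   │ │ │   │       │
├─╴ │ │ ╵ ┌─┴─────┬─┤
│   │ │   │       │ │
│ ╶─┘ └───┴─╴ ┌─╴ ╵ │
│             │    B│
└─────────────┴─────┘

Checking cell at (5, 8):
Number of passages: 2
Cell type: corner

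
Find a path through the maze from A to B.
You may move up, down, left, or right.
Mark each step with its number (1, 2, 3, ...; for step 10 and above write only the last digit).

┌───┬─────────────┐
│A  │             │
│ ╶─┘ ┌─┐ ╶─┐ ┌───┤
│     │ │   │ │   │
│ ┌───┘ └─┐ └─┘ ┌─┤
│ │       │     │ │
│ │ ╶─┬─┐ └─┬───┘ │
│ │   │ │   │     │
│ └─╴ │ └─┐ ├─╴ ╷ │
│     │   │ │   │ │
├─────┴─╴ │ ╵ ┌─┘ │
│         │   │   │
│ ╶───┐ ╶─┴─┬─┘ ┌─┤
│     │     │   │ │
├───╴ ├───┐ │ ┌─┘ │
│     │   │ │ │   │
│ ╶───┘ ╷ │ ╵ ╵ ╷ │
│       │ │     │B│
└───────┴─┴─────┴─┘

Finding the shortest path through the maze:
Path length: 32 steps
Directions: down → down → down → down → right → right → up → left → up → right → right → right → down → right → down → down → right → up → right → up → right → down → down → left → down → left → down → down → right → up → right → down

Solution:

┌───┬─────────────┐
│A  │             │
│ ╶─┘ ┌─┐ ╶─┐ ┌───┤
│1    │ │   │ │   │
│ ┌───┘ └─┐ └─┘ ┌─┤
│2│9 0 1 2│     │ │
│ │ ╶─┬─┐ └─┬───┘ │
│3│8 7│ │3 4│  0 1│
│ └─╴ │ └─┐ ├─╴ ╷ │
│4 5 6│   │5│8 9│2│
├─────┴─╴ │ ╵ ┌─┘ │
│         │6 7│4 3│
│ ╶───┐ ╶─┴─┬─┘ ┌─┤
│     │     │6 5│ │
├───╴ ├───┐ │ ┌─┘ │
│     │   │ │7│0 1│
│ ╶───┘ ╷ │ ╵ ╵ ╷ │
│       │ │  8 9│B│
└───────┴─┴─────┴─┘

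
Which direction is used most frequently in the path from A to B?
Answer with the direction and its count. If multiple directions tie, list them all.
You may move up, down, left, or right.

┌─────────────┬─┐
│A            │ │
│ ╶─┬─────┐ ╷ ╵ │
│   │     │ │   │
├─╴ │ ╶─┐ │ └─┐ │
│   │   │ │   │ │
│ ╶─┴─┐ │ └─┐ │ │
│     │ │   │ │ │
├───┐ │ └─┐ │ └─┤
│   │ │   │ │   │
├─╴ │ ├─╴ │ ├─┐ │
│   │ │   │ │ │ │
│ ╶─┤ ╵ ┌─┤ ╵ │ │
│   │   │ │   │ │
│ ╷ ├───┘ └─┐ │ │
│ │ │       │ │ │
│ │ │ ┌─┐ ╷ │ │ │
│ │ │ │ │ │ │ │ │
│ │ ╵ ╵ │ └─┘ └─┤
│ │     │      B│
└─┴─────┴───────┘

Directions: down, right, down, left, down, right, right, down, down, down, right, up, right, up, left, up, up, left, up, right, right, down, down, right, down, down, down, right, down, down, down, right
Counts: {'down': 14, 'right': 10, 'left': 3, 'up': 5}
Most common: down (14 times)

Solution:

┌─────────────┬─┐
│A            │ │
│ ╶─┬─────┐ ╷ ╵ │
│↳ ↓│↱ → ↓│ │   │
├─╴ │ ╶─┐ │ └─┐ │
│↓ ↲│↑ ↰│↓│   │ │
│ ╶─┴─┐ │ └─┐ │ │
│↳ → ↓│↑│↳ ↓│ │ │
├───┐ │ └─┐ │ └─┤
│   │↓│↑ ↰│↓│   │
├─╴ │ ├─╴ │ ├─┐ │
│   │↓│↱ ↑│↓│ │ │
│ ╶─┤ ╵ ┌─┤ ╵ │ │
│   │↳ ↑│ │↳ ↓│ │
│ ╷ ├───┘ └─┐ │ │
│ │ │       │↓│ │
│ │ │ ┌─┐ ╷ │ │ │
│ │ │ │ │ │ │↓│ │
│ │ ╵ ╵ │ └─┘ └─┤
│ │     │    ↳ B│
└─┴─────┴───────┘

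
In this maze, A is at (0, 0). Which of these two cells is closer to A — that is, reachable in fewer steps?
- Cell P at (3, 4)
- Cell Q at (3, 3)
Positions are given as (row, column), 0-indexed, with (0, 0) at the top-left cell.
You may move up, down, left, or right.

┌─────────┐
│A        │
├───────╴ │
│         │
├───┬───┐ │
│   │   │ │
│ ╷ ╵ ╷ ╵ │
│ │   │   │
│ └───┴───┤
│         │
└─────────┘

Shortest path A → P at (3, 4): 7 steps
Shortest path A → Q at (3, 3): 8 steps

P is closer (7 steps vs 8 steps).

Path to P:

┌─────────┐
│A → → → ↓│
├───────╴ │
│        ↓│
├───┬───┐ │
│   │   │↓│
│ ╷ ╵ ╷ ╵ │
│ │   │  P│
│ └───┴───┤
│         │
└─────────┘

Path to Q:

┌─────────┐
│A → → → ↓│
├───────╴ │
│        ↓│
├───┬───┐ │
│   │   │↓│
│ ╷ ╵ ╷ ╵ │
│ │   │Q ↲│
│ └───┴───┤
│         │
└─────────┘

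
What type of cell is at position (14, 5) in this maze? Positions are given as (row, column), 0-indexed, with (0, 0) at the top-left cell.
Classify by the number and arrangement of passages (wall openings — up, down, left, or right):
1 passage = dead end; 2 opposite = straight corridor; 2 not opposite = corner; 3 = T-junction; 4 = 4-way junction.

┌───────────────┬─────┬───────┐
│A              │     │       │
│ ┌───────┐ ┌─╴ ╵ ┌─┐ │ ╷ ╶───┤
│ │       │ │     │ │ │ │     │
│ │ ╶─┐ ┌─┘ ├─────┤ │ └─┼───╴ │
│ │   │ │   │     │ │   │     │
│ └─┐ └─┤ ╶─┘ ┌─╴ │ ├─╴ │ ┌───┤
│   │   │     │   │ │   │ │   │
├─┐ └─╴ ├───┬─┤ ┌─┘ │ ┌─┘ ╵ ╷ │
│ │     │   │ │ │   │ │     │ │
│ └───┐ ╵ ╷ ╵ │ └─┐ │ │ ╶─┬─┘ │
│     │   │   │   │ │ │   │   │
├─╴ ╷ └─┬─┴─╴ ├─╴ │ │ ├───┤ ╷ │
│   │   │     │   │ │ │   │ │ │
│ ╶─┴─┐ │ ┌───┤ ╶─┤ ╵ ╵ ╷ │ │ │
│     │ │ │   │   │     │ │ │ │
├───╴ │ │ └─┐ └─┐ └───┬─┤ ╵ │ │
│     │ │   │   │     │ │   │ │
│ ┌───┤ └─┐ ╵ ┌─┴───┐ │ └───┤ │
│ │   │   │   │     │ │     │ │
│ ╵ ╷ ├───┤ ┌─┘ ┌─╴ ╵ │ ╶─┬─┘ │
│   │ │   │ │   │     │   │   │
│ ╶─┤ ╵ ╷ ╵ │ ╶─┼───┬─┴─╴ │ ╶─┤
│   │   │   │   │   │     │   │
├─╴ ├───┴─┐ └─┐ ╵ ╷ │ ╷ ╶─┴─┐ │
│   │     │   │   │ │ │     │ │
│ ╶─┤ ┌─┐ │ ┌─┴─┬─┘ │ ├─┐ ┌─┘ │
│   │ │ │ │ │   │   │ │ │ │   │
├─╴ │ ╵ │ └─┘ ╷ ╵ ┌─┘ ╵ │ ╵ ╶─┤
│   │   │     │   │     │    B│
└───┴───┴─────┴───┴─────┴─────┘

Checking cell at (14, 5):
Number of passages: 2
Cell type: straight corridor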